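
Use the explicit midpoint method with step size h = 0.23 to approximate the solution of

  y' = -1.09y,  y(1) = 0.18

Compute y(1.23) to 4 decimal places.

Midpoint: k1 = f(t_n, y_n); k2 = f(t_n + h/2, y_n + (h/2)·k1); y_{n+1} = y_n + h·k2.
t=1.000000, y=0.180000:
  k1 = f(1.000000, 0.180000) = -0.196200
  k2 = f(1.115000, 0.157437) = -0.171606
  y ← 0.180000 + 0.23·(-0.171606) = 0.140531
y(1.23) ≈ 0.1405

0.1405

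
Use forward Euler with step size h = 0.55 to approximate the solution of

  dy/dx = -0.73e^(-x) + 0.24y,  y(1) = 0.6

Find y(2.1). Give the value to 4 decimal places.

0.5164

Euler: y_{n+1} = y_n + h·f(x_n, y_n).
x=1.000000, y=0.600000: f=-0.124552 → y ← 0.600000 + 0.55·(-0.124552) = 0.531496
x=1.550000, y=0.531496: f=-0.027382 → y ← 0.531496 + 0.55·(-0.027382) = 0.516436
y(2.1) ≈ 0.5164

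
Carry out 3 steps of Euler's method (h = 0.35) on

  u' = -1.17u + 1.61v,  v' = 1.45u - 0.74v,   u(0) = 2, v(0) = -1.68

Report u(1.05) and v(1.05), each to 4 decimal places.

Euler on (u,v): u_{n+1} = u_n + h·u', v_{n+1} = v_n + h·v'.
0.000000: (2.000000, -1.680000); f=(-5.044800, 4.143200) → (0.234320, -0.229880)
0.350000: (0.234320, -0.229880); f=(-0.644261, 0.509875) → (0.008829, -0.051424)
0.700000: (0.008829, -0.051424); f=(-0.093122, 0.050855) → (-0.023764, -0.033624)
(u(1.05), v(1.05)) ≈ (-0.0238, -0.0336)

-0.0238, -0.0336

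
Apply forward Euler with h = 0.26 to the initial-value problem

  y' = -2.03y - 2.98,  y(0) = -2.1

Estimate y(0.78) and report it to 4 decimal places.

Euler: y_{n+1} = y_n + h·f(s_n, y_n).
s=0.000000, y=-2.100000: f=1.283000 → y ← -2.100000 + 0.26·1.283000 = -1.766420
s=0.260000, y=-1.766420: f=0.605833 → y ← -1.766420 + 0.26·0.605833 = -1.608904
s=0.520000, y=-1.608904: f=0.286074 → y ← -1.608904 + 0.26·0.286074 = -1.534524
y(0.78) ≈ -1.5345

-1.5345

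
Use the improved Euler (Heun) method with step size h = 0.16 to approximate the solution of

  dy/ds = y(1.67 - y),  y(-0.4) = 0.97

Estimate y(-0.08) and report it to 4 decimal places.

Heun: k1 = f(s_n, y_n); k2 = f(s_n + h, y_n + h·k1); y_{n+1} = y_n + (h/2)·(k1 + k2).
s=-0.400000, y=0.970000:
  k1 = f(-0.400000, 0.970000) = 0.679000
  k2 = f(-0.240000, 1.078640) = 0.637865
  y ← 0.970000 + (0.16/2)·(0.679000 + 0.637865) = 1.075349
s=-0.240000, y=1.075349:
  k1 = f(-0.240000, 1.075349) = 0.639457
  k2 = f(-0.080000, 1.177662) = 0.579808
  y ← 1.075349 + (0.16/2)·(0.639457 + 0.579808) = 1.172890
y(-0.08) ≈ 1.1729

1.1729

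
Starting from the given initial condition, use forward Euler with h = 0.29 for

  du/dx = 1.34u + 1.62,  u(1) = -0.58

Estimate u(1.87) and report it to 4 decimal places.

Euler: u_{n+1} = u_n + h·f(x_n, u_n).
x=1.000000, u=-0.580000: f=0.842800 → u ← -0.580000 + 0.29·0.842800 = -0.335588
x=1.290000, u=-0.335588: f=1.170312 → u ← -0.335588 + 0.29·1.170312 = 0.003803
x=1.580000, u=0.003803: f=1.625095 → u ← 0.003803 + 0.29·1.625095 = 0.475080
u(1.87) ≈ 0.4751

0.4751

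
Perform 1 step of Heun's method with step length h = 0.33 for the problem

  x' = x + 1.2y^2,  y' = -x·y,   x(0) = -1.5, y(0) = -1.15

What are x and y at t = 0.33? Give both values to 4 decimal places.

-1.1432, -1.8520

Heun on (x,y): k1 = f(t_n, state_n); k2 = f(t_n + h, state_n + h·k1); state_{n+1} = state_n + (h/2)·(k1 + k2).
0.000000: (-1.500000, -1.150000)
  k1 = (0.087000, -1.725000)
  predictor → (-1.471290, -1.719250)
  k2 = (2.075695, -2.529515)
  → (-1.143155, -1.851995)
(x(0.33), y(0.33)) ≈ (-1.1432, -1.8520)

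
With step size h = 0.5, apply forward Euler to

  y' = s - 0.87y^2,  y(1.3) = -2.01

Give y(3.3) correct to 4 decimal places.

Euler: y_{n+1} = y_n + h·f(s_n, y_n).
s=1.300000, y=-2.010000: f=-2.214887 → y ← -2.010000 + 0.5·(-2.214887) = -3.117443
s=1.800000, y=-3.117443: f=-6.655055 → y ← -3.117443 + 0.5·(-6.655055) = -6.444971
s=2.300000, y=-6.444971: f=-33.837756 → y ← -6.444971 + 0.5·(-33.837756) = -23.363849
s=2.800000, y=-23.363849: f=-472.106418 → y ← -23.363849 + 0.5·(-472.106418) = -259.417058
y(3.3) ≈ -259.4171

-259.4171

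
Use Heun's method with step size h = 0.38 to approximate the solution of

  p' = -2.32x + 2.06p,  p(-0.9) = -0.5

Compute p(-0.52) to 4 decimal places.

-0.1081

Heun: k1 = f(x_n, p_n); k2 = f(x_n + h, p_n + h·k1); p_{n+1} = p_n + (h/2)·(k1 + k2).
x=-0.900000, p=-0.500000:
  k1 = f(-0.900000, -0.500000) = 1.058000
  k2 = f(-0.520000, -0.097960) = 1.004602
  p ← -0.500000 + (0.38/2)·(1.058000 + 1.004602) = -0.108106
p(-0.52) ≈ -0.1081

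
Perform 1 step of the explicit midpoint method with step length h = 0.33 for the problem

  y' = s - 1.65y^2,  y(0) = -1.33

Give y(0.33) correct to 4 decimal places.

-3.0625

Midpoint: k1 = f(s_n, y_n); k2 = f(s_n + h/2, y_n + (h/2)·k1); y_{n+1} = y_n + h·k2.
s=0.000000, y=-1.330000:
  k1 = f(0.000000, -1.330000) = -2.918685
  k2 = f(0.165000, -1.811583) = -5.250025
  y ← -1.330000 + 0.33·(-5.250025) = -3.062508
y(0.33) ≈ -3.0625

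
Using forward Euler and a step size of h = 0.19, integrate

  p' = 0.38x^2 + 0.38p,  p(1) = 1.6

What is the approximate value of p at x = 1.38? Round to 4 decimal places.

2.0190

Euler: p_{n+1} = p_n + h·f(x_n, p_n).
x=1.000000, p=1.600000: f=0.988000 → p ← 1.600000 + 0.19·0.988000 = 1.787720
x=1.190000, p=1.787720: f=1.217452 → p ← 1.787720 + 0.19·1.217452 = 2.019036
p(1.38) ≈ 2.0190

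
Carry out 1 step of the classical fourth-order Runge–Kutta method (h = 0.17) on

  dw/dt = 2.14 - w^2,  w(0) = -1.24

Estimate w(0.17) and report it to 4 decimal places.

-1.1136

RK4: k1 = f(t_n, w_n); k2 = f(t_n + h/2, w_n + (h/2)·k1); k3 = f(t_n + h/2, w_n + (h/2)·k2); k4 = f(t_n + h, w_n + h·k3); w_{n+1} = w_n + (h/6)·(k1 + 2k2 + 2k3 + k4).
t=0.000000, w=-1.240000:
  k1 = f(0.000000, -1.240000) = 0.602400
  k2 = f(0.085000, -1.188796) = 0.726764
  k3 = f(0.085000, -1.178225) = 0.751786
  k4 = f(0.170000, -1.112196) = 0.903019
  w ← -1.240000 + (0.17/6)·(k1 + 2k2 + 2k3 + k4) = -1.113562
w(0.17) ≈ -1.1136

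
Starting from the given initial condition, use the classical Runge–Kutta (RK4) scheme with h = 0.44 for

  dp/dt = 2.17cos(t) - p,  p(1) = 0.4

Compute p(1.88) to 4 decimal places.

RK4: k1 = f(t_n, p_n); k2 = f(t_n + h/2, p_n + (h/2)·k1); k3 = f(t_n + h/2, p_n + (h/2)·k2); k4 = f(t_n + h, p_n + h·k3); p_{n+1} = p_n + (h/6)·(k1 + 2k2 + 2k3 + k4).
t=1.000000, p=0.400000:
  k1 = f(1.000000, 0.400000) = 0.772456
  k2 = f(1.220000, 0.569940) = 0.175771
  k3 = f(1.220000, 0.438670) = 0.307042
  k4 = f(1.440000, 0.535098) = -0.252079
  p ← 0.400000 + (0.44/6)·(k1 + 2k2 + 2k3 + k4) = 0.508974
t=1.440000, p=0.508974:
  k1 = f(1.440000, 0.508974) = -0.225954
  k2 = f(1.660000, 0.459264) = -0.652579
  k3 = f(1.660000, 0.365406) = -0.558721
  k4 = f(1.880000, 0.263136) = -0.923467
  p ← 0.508974 + (0.44/6)·(k1 + 2k2 + 2k3 + k4) = 0.247025
p(1.88) ≈ 0.2470

0.2470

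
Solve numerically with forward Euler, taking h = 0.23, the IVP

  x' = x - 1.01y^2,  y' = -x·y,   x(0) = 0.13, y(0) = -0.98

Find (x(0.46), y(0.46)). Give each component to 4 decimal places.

-0.2877, -0.9645

Euler on (x,y): x_{n+1} = x_n + h·x', y_{n+1} = y_n + h·y'.
0.000000: (0.130000, -0.980000); f=(-0.840004, 0.127400) → (-0.063201, -0.950698)
0.230000: (-0.063201, -0.950698); f=(-0.976066, -0.060085) → (-0.287696, -0.964518)
(x(0.46), y(0.46)) ≈ (-0.2877, -0.9645)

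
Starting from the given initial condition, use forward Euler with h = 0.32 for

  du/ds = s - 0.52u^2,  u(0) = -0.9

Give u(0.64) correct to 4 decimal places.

Euler: u_{n+1} = u_n + h·f(s_n, u_n).
s=0.000000, u=-0.900000: f=-0.421200 → u ← -0.900000 + 0.32·(-0.421200) = -1.034784
s=0.320000, u=-1.034784: f=-0.236805 → u ← -1.034784 + 0.32·(-0.236805) = -1.110561
u(0.64) ≈ -1.1106

-1.1106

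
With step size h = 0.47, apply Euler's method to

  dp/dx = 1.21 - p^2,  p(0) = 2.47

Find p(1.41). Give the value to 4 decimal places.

1.0470

Euler: p_{n+1} = p_n + h·f(x_n, p_n).
x=0.000000, p=2.470000: f=-4.890900 → p ← 2.470000 + 0.47·(-4.890900) = 0.171277
x=0.470000, p=0.171277: f=1.180664 → p ← 0.171277 + 0.47·1.180664 = 0.726189
x=0.940000, p=0.726189: f=0.682649 → p ← 0.726189 + 0.47·0.682649 = 1.047034
p(1.41) ≈ 1.0470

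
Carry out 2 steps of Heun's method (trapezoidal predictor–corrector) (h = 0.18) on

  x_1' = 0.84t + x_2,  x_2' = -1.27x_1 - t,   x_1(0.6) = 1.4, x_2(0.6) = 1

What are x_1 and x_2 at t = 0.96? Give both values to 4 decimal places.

1.8253, -0.0323

Heun on (x_1,x_2): k1 = f(t_n, state_n); k2 = f(t_n + h, state_n + h·k1); state_{n+1} = state_n + (h/2)·(k1 + k2).
0.600000: (1.400000, 1.000000)
  k1 = (1.504000, -2.378000)
  predictor → (1.670720, 0.571960)
  k2 = (1.227160, -2.901814)
  → (1.645804, 0.524817)
0.780000: (1.645804, 0.524817)
  k1 = (1.180017, -2.870172)
  predictor → (1.858207, 0.008186)
  k2 = (0.814586, -3.319923)
  → (1.825319, -0.032292)
(x_1(0.96), x_2(0.96)) ≈ (1.8253, -0.0323)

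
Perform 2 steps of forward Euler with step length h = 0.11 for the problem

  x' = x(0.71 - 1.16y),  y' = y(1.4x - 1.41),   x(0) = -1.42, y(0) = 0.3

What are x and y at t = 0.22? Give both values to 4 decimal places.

-1.5565, 0.1160

Euler on (x,y): x_{n+1} = x_n + h·x', y_{n+1} = y_n + h·y'.
0.000000: (-1.420000, 0.300000); f=(-0.514040, -1.019400) → (-1.476544, 0.187866)
0.110000: (-1.476544, 0.187866); f=(-0.726571, -0.653241) → (-1.556467, 0.116010)
(x(0.22), y(0.22)) ≈ (-1.5565, 0.1160)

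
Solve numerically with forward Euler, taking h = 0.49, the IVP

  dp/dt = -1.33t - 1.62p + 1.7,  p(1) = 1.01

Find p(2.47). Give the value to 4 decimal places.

Euler: p_{n+1} = p_n + h·f(t_n, p_n).
t=1.000000, p=1.010000: f=-1.266200 → p ← 1.010000 + 0.49·(-1.266200) = 0.389562
t=1.490000, p=0.389562: f=-0.912790 → p ← 0.389562 + 0.49·(-0.912790) = -0.057705
t=1.980000, p=-0.057705: f=-0.839917 → p ← -0.057705 + 0.49·(-0.839917) = -0.469265
p(2.47) ≈ -0.4693

-0.4693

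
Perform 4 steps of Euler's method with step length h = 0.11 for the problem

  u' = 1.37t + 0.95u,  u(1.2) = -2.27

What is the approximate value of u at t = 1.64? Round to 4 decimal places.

-2.4268

Euler: u_{n+1} = u_n + h·f(t_n, u_n).
t=1.200000, u=-2.270000: f=-0.512500 → u ← -2.270000 + 0.11·(-0.512500) = -2.326375
t=1.310000, u=-2.326375: f=-0.415356 → u ← -2.326375 + 0.11·(-0.415356) = -2.372064
t=1.420000, u=-2.372064: f=-0.308061 → u ← -2.372064 + 0.11·(-0.308061) = -2.405951
t=1.530000, u=-2.405951: f=-0.189553 → u ← -2.405951 + 0.11·(-0.189553) = -2.426802
u(1.64) ≈ -2.4268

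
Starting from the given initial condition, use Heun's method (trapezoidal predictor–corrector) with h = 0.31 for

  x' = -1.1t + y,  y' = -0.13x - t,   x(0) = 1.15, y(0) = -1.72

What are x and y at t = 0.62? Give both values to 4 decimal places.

Heun on (x,y): k1 = f(t_n, state_n); k2 = f(t_n + h, state_n + h·k1); state_{n+1} = state_n + (h/2)·(k1 + k2).
0.000000: (1.150000, -1.720000)
  k1 = (-1.720000, -0.149500)
  predictor → (0.616800, -1.766345)
  k2 = (-2.107345, -0.390184)
  → (0.556762, -1.803651)
0.310000: (0.556762, -1.803651)
  k1 = (-2.144651, -0.382379)
  predictor → (-0.108080, -1.922189)
  k2 = (-2.604189, -0.605950)
  → (-0.179309, -1.956842)
(x(0.62), y(0.62)) ≈ (-0.1793, -1.9568)

-0.1793, -1.9568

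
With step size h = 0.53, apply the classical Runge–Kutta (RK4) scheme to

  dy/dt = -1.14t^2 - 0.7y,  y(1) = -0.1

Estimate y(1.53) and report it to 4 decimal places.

RK4: k1 = f(t_n, y_n); k2 = f(t_n + h/2, y_n + (h/2)·k1); k3 = f(t_n + h/2, y_n + (h/2)·k2); k4 = f(t_n + h, y_n + h·k3); y_{n+1} = y_n + (h/6)·(k1 + 2k2 + 2k3 + k4).
t=1.000000, y=-0.100000:
  k1 = f(1.000000, -0.100000) = -1.070000
  k2 = f(1.265000, -0.383550) = -1.555772
  k3 = f(1.265000, -0.512279) = -1.465661
  k4 = f(1.530000, -0.876800) = -2.054866
  y ← -0.100000 + (0.53/6)·(k1 + 2k2 + 2k3 + k4) = -0.909816
y(1.53) ≈ -0.9098

-0.9098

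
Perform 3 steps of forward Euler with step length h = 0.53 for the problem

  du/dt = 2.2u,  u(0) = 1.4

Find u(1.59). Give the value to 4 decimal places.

14.2267

Euler: u_{n+1} = u_n + h·f(t_n, u_n).
t=0.000000, u=1.400000: f=3.080000 → u ← 1.400000 + 0.53·3.080000 = 3.032400
t=0.530000, u=3.032400: f=6.671280 → u ← 3.032400 + 0.53·6.671280 = 6.568178
t=1.060000, u=6.568178: f=14.449992 → u ← 6.568178 + 0.53·14.449992 = 14.226674
u(1.59) ≈ 14.2267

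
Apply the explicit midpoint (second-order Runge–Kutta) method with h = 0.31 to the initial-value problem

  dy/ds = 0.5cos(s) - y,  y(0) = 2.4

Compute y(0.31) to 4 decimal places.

Midpoint: k1 = f(s_n, y_n); k2 = f(s_n + h/2, y_n + (h/2)·k1); y_{n+1} = y_n + h·k2.
s=0.000000, y=2.400000:
  k1 = f(0.000000, 2.400000) = -1.900000
  k2 = f(0.155000, 2.105500) = -1.611494
  y ← 2.400000 + 0.31·(-1.611494) = 1.900437
y(0.31) ≈ 1.9004

1.9004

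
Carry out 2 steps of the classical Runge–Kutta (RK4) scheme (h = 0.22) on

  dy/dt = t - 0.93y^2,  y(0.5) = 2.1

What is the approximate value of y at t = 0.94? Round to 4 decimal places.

RK4: k1 = f(t_n, y_n); k2 = f(t_n + h/2, y_n + (h/2)·k1); k3 = f(t_n + h/2, y_n + (h/2)·k2); k4 = f(t_n + h, y_n + h·k3); y_{n+1} = y_n + (h/6)·(k1 + 2k2 + 2k3 + k4).
t=0.500000, y=2.100000:
  k1 = f(0.500000, 2.100000) = -3.601300
  k2 = f(0.610000, 1.703857) = -2.089910
  k3 = f(0.610000, 1.870110) = -2.642499
  k4 = f(0.720000, 1.518650) = -1.424857
  y ← 2.100000 + (0.22/6)·(k1 + 2k2 + 2k3 + k4) = 1.568664
t=0.720000, y=1.568664:
  k1 = f(0.720000, 1.568664) = -1.568458
  k2 = f(0.830000, 1.396134) = -0.982746
  k3 = f(0.830000, 1.460562) = -1.153915
  k4 = f(0.940000, 1.314803) = -0.667697
  y ← 1.568664 + (0.22/6)·(k1 + 2k2 + 2k3 + k4) = 1.329983
y(0.94) ≈ 1.3300

1.3300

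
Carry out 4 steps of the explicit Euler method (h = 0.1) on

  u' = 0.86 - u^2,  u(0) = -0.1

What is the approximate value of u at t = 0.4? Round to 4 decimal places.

0.2400

Euler: u_{n+1} = u_n + h·f(t_n, u_n).
t=0.000000, u=-0.100000: f=0.850000 → u ← -0.100000 + 0.1·0.850000 = -0.015000
t=0.100000, u=-0.015000: f=0.859775 → u ← -0.015000 + 0.1·0.859775 = 0.070977
t=0.200000, u=0.070977: f=0.854962 → u ← 0.070977 + 0.1·0.854962 = 0.156474
t=0.300000, u=0.156474: f=0.835516 → u ← 0.156474 + 0.1·0.835516 = 0.240025
u(0.4) ≈ 0.2400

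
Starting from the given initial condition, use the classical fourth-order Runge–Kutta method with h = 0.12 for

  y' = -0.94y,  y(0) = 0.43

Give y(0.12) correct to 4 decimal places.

RK4: k1 = f(x_n, y_n); k2 = f(x_n + h/2, y_n + (h/2)·k1); k3 = f(x_n + h/2, y_n + (h/2)·k2); k4 = f(x_n + h, y_n + h·k3); y_{n+1} = y_n + (h/6)·(k1 + 2k2 + 2k3 + k4).
x=0.000000, y=0.430000:
  k1 = f(0.000000, 0.430000) = -0.404200
  k2 = f(0.060000, 0.405748) = -0.381403
  k3 = f(0.060000, 0.407116) = -0.382689
  k4 = f(0.120000, 0.384077) = -0.361033
  y ← 0.430000 + (0.12/6)·(k1 + 2k2 + 2k3 + k4) = 0.384132
y(0.12) ≈ 0.3841

0.3841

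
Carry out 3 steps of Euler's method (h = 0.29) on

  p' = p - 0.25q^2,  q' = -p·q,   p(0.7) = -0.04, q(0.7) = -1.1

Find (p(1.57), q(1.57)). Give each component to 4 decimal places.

-0.4448, -1.2482

Euler on (p,q): p_{n+1} = p_n + h·p', q_{n+1} = q_n + h·q'.
0.700000: (-0.040000, -1.100000); f=(-0.342500, -0.044000) → (-0.139325, -1.112760)
0.990000: (-0.139325, -1.112760); f=(-0.448884, -0.155035) → (-0.269501, -1.157720)
1.280000: (-0.269501, -1.157720); f=(-0.604580, -0.312007) → (-0.444830, -1.248202)
(p(1.57), q(1.57)) ≈ (-0.4448, -1.2482)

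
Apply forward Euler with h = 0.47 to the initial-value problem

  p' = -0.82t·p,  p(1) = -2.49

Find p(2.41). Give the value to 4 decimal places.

-0.1674

Euler: p_{n+1} = p_n + h·f(t_n, p_n).
t=1.000000, p=-2.490000: f=2.041800 → p ← -2.490000 + 0.47·2.041800 = -1.530354
t=1.470000, p=-1.530354: f=1.844689 → p ← -1.530354 + 0.47·1.844689 = -0.663350
t=1.940000, p=-0.663350: f=1.055258 → p ← -0.663350 + 0.47·1.055258 = -0.167379
p(2.41) ≈ -0.1674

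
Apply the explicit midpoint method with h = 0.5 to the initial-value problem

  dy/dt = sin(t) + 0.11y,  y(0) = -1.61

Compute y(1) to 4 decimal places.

Midpoint: k1 = f(t_n, y_n); k2 = f(t_n + h/2, y_n + (h/2)·k1); y_{n+1} = y_n + h·k2.
t=0.000000, y=-1.610000:
  k1 = f(0.000000, -1.610000) = -0.177100
  k2 = f(0.250000, -1.654275) = 0.065434
  y ← -1.610000 + 0.5·0.065434 = -1.577283
t=0.500000, y=-1.577283:
  k1 = f(0.500000, -1.577283) = 0.305924
  k2 = f(0.750000, -1.500802) = 0.516551
  y ← -1.577283 + 0.5·0.516551 = -1.319008
y(1) ≈ -1.3190

-1.3190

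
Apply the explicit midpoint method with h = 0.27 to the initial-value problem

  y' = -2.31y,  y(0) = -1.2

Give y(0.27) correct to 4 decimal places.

-0.6850

Midpoint: k1 = f(t_n, y_n); k2 = f(t_n + h/2, y_n + (h/2)·k1); y_{n+1} = y_n + h·k2.
t=0.000000, y=-1.200000:
  k1 = f(0.000000, -1.200000) = 2.772000
  k2 = f(0.135000, -0.825780) = 1.907552
  y ← -1.200000 + 0.27·1.907552 = -0.684961
y(0.27) ≈ -0.6850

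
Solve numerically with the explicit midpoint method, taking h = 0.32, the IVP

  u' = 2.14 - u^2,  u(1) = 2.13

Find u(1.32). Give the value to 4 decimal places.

1.8387

Midpoint: k1 = f(x_n, u_n); k2 = f(x_n + h/2, u_n + (h/2)·k1); u_{n+1} = u_n + h·k2.
x=1.000000, u=2.130000:
  k1 = f(1.000000, 2.130000) = -2.396900
  k2 = f(1.160000, 1.746496) = -0.910248
  u ← 2.130000 + 0.32·(-0.910248) = 1.838721
u(1.32) ≈ 1.8387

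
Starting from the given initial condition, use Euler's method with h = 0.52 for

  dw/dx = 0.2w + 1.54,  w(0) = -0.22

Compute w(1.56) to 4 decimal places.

2.3649

Euler: w_{n+1} = w_n + h·f(x_n, w_n).
x=0.000000, w=-0.220000: f=1.496000 → w ← -0.220000 + 0.52·1.496000 = 0.557920
x=0.520000, w=0.557920: f=1.651584 → w ← 0.557920 + 0.52·1.651584 = 1.416744
x=1.040000, w=1.416744: f=1.823349 → w ← 1.416744 + 0.52·1.823349 = 2.364885
w(1.56) ≈ 2.3649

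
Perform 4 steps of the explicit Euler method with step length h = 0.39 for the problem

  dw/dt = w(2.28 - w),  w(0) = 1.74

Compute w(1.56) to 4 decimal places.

2.2796

Euler: w_{n+1} = w_n + h·f(t_n, w_n).
t=0.000000, w=1.740000: f=0.939600 → w ← 1.740000 + 0.39·0.939600 = 2.106444
t=0.390000, w=2.106444: f=0.365586 → w ← 2.106444 + 0.39·0.365586 = 2.249023
t=0.780000, w=2.249023: f=0.069669 → w ← 2.249023 + 0.39·0.069669 = 2.276193
t=1.170000, w=2.276193: f=0.008664 → w ← 2.276193 + 0.39·0.008664 = 2.279573
w(1.56) ≈ 2.2796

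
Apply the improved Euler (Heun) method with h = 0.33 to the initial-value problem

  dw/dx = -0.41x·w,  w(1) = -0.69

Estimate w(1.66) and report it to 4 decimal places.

Heun: k1 = f(x_n, w_n); k2 = f(x_n + h, w_n + h·k1); w_{n+1} = w_n + (h/2)·(k1 + k2).
x=1.000000, w=-0.690000:
  k1 = f(1.000000, -0.690000) = 0.282900
  k2 = f(1.330000, -0.596643) = 0.325349
  w ← -0.690000 + (0.33/2)·(0.282900 + 0.325349) = -0.589639
x=1.330000, w=-0.589639:
  k1 = f(1.330000, -0.589639) = 0.321530
  k2 = f(1.660000, -0.483534) = 0.329093
  w ← -0.589639 + (0.33/2)·(0.321530 + 0.329093) = -0.482286
w(1.66) ≈ -0.4823

-0.4823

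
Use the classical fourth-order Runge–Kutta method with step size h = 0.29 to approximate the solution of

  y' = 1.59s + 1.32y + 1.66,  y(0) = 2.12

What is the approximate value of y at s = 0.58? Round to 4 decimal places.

RK4: k1 = f(s_n, y_n); k2 = f(s_n + h/2, y_n + (h/2)·k1); k3 = f(s_n + h/2, y_n + (h/2)·k2); k4 = f(s_n + h, y_n + h·k3); y_{n+1} = y_n + (h/6)·(k1 + 2k2 + 2k3 + k4).
s=0.000000, y=2.120000:
  k1 = f(0.000000, 2.120000) = 4.458400
  k2 = f(0.145000, 2.766468) = 5.542288
  k3 = f(0.145000, 2.923632) = 5.749744
  k4 = f(0.290000, 3.787426) = 7.120502
  y ← 2.120000 + (0.29/6)·(k1 + 2k2 + 2k3 + k4) = 3.771210
s=0.290000, y=3.771210:
  k1 = f(0.290000, 3.771210) = 7.099097
  k2 = f(0.435000, 4.800579) = 8.688414
  k3 = f(0.435000, 5.031030) = 8.992610
  k4 = f(0.580000, 6.379067) = 11.002568
  y ← 3.771210 + (0.29/6)·(k1 + 2k2 + 2k3 + k4) = 6.355289
y(0.58) ≈ 6.3553

6.3553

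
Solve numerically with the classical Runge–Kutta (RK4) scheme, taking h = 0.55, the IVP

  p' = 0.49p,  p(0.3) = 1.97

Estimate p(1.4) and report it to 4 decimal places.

RK4: k1 = f(t_n, p_n); k2 = f(t_n + h/2, p_n + (h/2)·k1); k3 = f(t_n + h/2, p_n + (h/2)·k2); k4 = f(t_n + h, p_n + h·k3); p_{n+1} = p_n + (h/6)·(k1 + 2k2 + 2k3 + k4).
t=0.300000, p=1.970000:
  k1 = f(0.300000, 1.970000) = 0.965300
  k2 = f(0.575000, 2.235457) = 1.095374
  k3 = f(0.575000, 2.271228) = 1.112902
  k4 = f(0.850000, 2.582096) = 1.265227
  p ← 1.970000 + (0.55/6)·(k1 + 2k2 + 2k3 + k4) = 2.579316
t=0.850000, p=2.579316:
  k1 = f(0.850000, 2.579316) = 1.263865
  k2 = f(1.125000, 2.926878) = 1.434170
  k3 = f(1.125000, 2.973712) = 1.457119
  k4 = f(1.400000, 3.380731) = 1.656558
  p ← 2.579316 + (0.55/6)·(k1 + 2k2 + 2k3 + k4) = 3.377091
p(1.4) ≈ 3.3771

3.3771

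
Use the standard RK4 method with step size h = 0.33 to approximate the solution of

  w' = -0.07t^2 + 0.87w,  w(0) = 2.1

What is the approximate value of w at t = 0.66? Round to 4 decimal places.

3.7211

RK4: k1 = f(t_n, w_n); k2 = f(t_n + h/2, w_n + (h/2)·k1); k3 = f(t_n + h/2, w_n + (h/2)·k2); k4 = f(t_n + h, w_n + h·k3); w_{n+1} = w_n + (h/6)·(k1 + 2k2 + 2k3 + k4).
t=0.000000, w=2.100000:
  k1 = f(0.000000, 2.100000) = 1.827000
  k2 = f(0.165000, 2.401455) = 2.087360
  k3 = f(0.165000, 2.444414) = 2.124735
  k4 = f(0.330000, 2.801162) = 2.429388
  w ← 2.100000 + (0.33/6)·(k1 + 2k2 + 2k3 + k4) = 2.797432
t=0.330000, w=2.797432:
  k1 = f(0.330000, 2.797432) = 2.426143
  k2 = f(0.495000, 3.197745) = 2.764887
  k3 = f(0.495000, 3.253638) = 2.813513
  k4 = f(0.660000, 3.725891) = 3.211033
  w ← 2.797432 + (0.33/6)·(k1 + 2k2 + 2k3 + k4) = 3.721100
w(0.66) ≈ 3.7211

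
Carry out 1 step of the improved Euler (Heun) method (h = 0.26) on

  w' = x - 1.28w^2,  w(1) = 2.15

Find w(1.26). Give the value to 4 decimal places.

1.5482

Heun: k1 = f(x_n, w_n); k2 = f(x_n + h, w_n + h·k1); w_{n+1} = w_n + (h/2)·(k1 + k2).
x=1.000000, w=2.150000:
  k1 = f(1.000000, 2.150000) = -4.916800
  k2 = f(1.260000, 0.871632) = 0.287530
  w ← 2.150000 + (0.26/2)·(-4.916800 + 0.287530) = 1.548195
w(1.26) ≈ 1.5482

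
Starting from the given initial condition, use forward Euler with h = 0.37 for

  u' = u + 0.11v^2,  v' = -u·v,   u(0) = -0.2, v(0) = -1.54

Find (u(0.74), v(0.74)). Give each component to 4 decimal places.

-0.1318, -1.7626

Euler on (u,v): u_{n+1} = u_n + h·u', v_{n+1} = v_n + h·v'.
0.000000: (-0.200000, -1.540000); f=(0.060876, -0.308000) → (-0.177476, -1.653960)
0.370000: (-0.177476, -1.653960); f=(0.123438, -0.293538) → (-0.131804, -1.762569)
(u(0.74), v(0.74)) ≈ (-0.1318, -1.7626)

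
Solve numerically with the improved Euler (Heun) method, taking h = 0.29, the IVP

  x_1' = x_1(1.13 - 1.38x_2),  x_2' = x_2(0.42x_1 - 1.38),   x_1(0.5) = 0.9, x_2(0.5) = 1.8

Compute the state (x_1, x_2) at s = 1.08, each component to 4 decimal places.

Heun on (x_1,x_2): k1 = f(s_n, state_n); k2 = f(s_n + h, state_n + h·k1); state_{n+1} = state_n + (h/2)·(k1 + k2).
0.500000: (0.900000, 1.800000)
  k1 = (-1.218600, -1.803600)
  predictor → (0.546606, 1.276956)
  k2 = (-0.345564, -1.469043)
  → (0.673196, 1.325467)
0.790000: (0.673196, 1.325467)
  k1 = (-0.470661, -1.454379)
  predictor → (0.536704, 0.903697)
  k2 = (-0.062849, -1.043394)
  → (0.595837, 0.963290)
(x_1(1.08), x_2(1.08)) ≈ (0.5958, 0.9633)

0.5958, 0.9633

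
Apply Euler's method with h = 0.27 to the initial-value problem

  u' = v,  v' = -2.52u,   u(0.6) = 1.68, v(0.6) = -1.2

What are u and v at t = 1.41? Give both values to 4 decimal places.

Euler on (u,v): u_{n+1} = u_n + h·u', v_{n+1} = v_n + h·v'.
0.600000: (1.680000, -1.200000); f=(-1.200000, -4.233600) → (1.356000, -2.343072)
0.870000: (1.356000, -2.343072); f=(-2.343072, -3.417120) → (0.723371, -3.265694)
1.140000: (0.723371, -3.265694); f=(-3.265694, -1.822894) → (-0.158367, -3.757876)
(u(1.41), v(1.41)) ≈ (-0.1584, -3.7579)

-0.1584, -3.7579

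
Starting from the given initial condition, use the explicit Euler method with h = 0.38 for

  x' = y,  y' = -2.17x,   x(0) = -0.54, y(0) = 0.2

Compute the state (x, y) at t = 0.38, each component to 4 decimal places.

Euler on (x,y): x_{n+1} = x_n + h·x', y_{n+1} = y_n + h·y'.
0.000000: (-0.540000, 0.200000); f=(0.200000, 1.171800) → (-0.464000, 0.645284)
(x(0.38), y(0.38)) ≈ (-0.4640, 0.6453)

-0.4640, 0.6453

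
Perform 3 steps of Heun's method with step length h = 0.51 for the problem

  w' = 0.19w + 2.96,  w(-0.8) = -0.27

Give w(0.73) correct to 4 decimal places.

4.8860

Heun: k1 = f(s_n, w_n); k2 = f(s_n + h, w_n + h·k1); w_{n+1} = w_n + (h/2)·(k1 + k2).
s=-0.800000, w=-0.270000:
  k1 = f(-0.800000, -0.270000) = 2.908700
  k2 = f(-0.290000, 1.213437) = 3.190553
  w ← -0.270000 + (0.51/2)·(2.908700 + 3.190553) = 1.285310
s=-0.290000, w=1.285310:
  k1 = f(-0.290000, 1.285310) = 3.204209
  k2 = f(0.220000, 2.919456) = 3.514697
  w ← 1.285310 + (0.51/2)·(3.204209 + 3.514697) = 2.998630
s=0.220000, w=2.998630:
  k1 = f(0.220000, 2.998630) = 3.529740
  k2 = f(0.730000, 4.798798) = 3.871772
  w ← 2.998630 + (0.51/2)·(3.529740 + 3.871772) = 4.886016
w(0.73) ≈ 4.8860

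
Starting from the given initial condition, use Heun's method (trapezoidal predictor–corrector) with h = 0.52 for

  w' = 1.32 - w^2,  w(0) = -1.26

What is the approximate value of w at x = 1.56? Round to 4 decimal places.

-8.9886

Heun: k1 = f(x_n, w_n); k2 = f(x_n + h, w_n + h·k1); w_{n+1} = w_n + (h/2)·(k1 + k2).
x=0.000000, w=-1.260000:
  k1 = f(0.000000, -1.260000) = -0.267600
  k2 = f(0.520000, -1.399152) = -0.637626
  w ← -1.260000 + (0.52/2)·(-0.267600 + (-0.637626)) = -1.495359
x=0.520000, w=-1.495359:
  k1 = f(0.520000, -1.495359) = -0.916098
  k2 = f(1.040000, -1.971730) = -2.567719
  w ← -1.495359 + (0.52/2)·(-0.916098 + (-2.567719)) = -2.401151
x=1.040000, w=-2.401151:
  k1 = f(1.040000, -2.401151) = -4.445527
  k2 = f(1.560000, -4.712825) = -20.890721
  w ← -2.401151 + (0.52/2)·(-4.445527 + (-20.890721)) = -8.988576
w(1.56) ≈ -8.9886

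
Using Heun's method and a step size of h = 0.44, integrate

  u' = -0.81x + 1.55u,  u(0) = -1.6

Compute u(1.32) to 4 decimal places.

Heun: k1 = f(x_n, u_n); k2 = f(x_n + h, u_n + h·k1); u_{n+1} = u_n + (h/2)·(k1 + k2).
x=0.000000, u=-1.600000:
  k1 = f(0.000000, -1.600000) = -2.480000
  k2 = f(0.440000, -2.691200) = -4.527760
  u ← -1.600000 + (0.44/2)·(-2.480000 + (-4.527760)) = -3.141707
x=0.440000, u=-3.141707:
  k1 = f(0.440000, -3.141707) = -5.226046
  k2 = f(0.880000, -5.441168) = -9.146610
  u ← -3.141707 + (0.44/2)·(-5.226046 + (-9.146610)) = -6.303691
x=0.880000, u=-6.303691:
  k1 = f(0.880000, -6.303691) = -10.483522
  k2 = f(1.320000, -10.916441) = -17.989684
  u ← -6.303691 + (0.44/2)·(-10.483522 + (-17.989684)) = -12.567797
u(1.32) ≈ -12.5678

-12.5678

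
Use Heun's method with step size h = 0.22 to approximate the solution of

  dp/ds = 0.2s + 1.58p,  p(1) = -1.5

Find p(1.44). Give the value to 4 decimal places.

-2.8264

Heun: k1 = f(s_n, p_n); k2 = f(s_n + h, p_n + h·k1); p_{n+1} = p_n + (h/2)·(k1 + k2).
s=1.000000, p=-1.500000:
  k1 = f(1.000000, -1.500000) = -2.170000
  k2 = f(1.220000, -1.977400) = -2.880292
  p ← -1.500000 + (0.22/2)·(-2.170000 + (-2.880292)) = -2.055532
s=1.220000, p=-2.055532:
  k1 = f(1.220000, -2.055532) = -3.003741
  k2 = f(1.440000, -2.716355) = -4.003841
  p ← -2.055532 + (0.22/2)·(-3.003741 + (-4.003841)) = -2.826366
p(1.44) ≈ -2.8264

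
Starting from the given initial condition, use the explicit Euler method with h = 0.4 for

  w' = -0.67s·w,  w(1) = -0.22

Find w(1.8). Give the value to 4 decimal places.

Euler: w_{n+1} = w_n + h·f(s_n, w_n).
s=1.000000, w=-0.220000: f=0.147400 → w ← -0.220000 + 0.4·0.147400 = -0.161040
s=1.400000, w=-0.161040: f=0.151056 → w ← -0.161040 + 0.4·0.151056 = -0.100618
w(1.8) ≈ -0.1006

-0.1006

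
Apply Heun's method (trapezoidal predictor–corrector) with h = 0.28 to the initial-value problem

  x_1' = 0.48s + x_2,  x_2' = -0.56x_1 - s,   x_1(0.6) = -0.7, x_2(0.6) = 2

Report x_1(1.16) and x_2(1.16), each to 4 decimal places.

Heun on (x_1,x_2): k1 = f(s_n, state_n); k2 = f(s_n + h, state_n + h·k1); state_{n+1} = state_n + (h/2)·(k1 + k2).
0.600000: (-0.700000, 2.000000)
  k1 = (2.288000, -0.208000)
  predictor → (-0.059360, 1.941760)
  k2 = (2.364160, -0.846758)
  → (-0.048698, 1.852334)
0.880000: (-0.048698, 1.852334)
  k1 = (2.274734, -0.852729)
  predictor → (0.588228, 1.613570)
  k2 = (2.170370, -1.489408)
  → (0.573617, 1.524435)
(x_1(1.16), x_2(1.16)) ≈ (0.5736, 1.5244)

0.5736, 1.5244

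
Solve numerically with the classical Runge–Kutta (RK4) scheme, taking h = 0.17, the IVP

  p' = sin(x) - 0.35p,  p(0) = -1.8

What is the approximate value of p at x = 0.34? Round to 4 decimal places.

-1.5430

RK4: k1 = f(x_n, p_n); k2 = f(x_n + h/2, p_n + (h/2)·k1); k3 = f(x_n + h/2, p_n + (h/2)·k2); k4 = f(x_n + h, p_n + h·k3); p_{n+1} = p_n + (h/6)·(k1 + 2k2 + 2k3 + k4).
x=0.000000, p=-1.800000:
  k1 = f(0.000000, -1.800000) = 0.630000
  k2 = f(0.085000, -1.746450) = 0.696155
  k3 = f(0.085000, -1.740827) = 0.694187
  k4 = f(0.170000, -1.681988) = 0.757878
  p ← -1.800000 + (0.17/6)·(k1 + 2k2 + 2k3 + k4) = -1.681891
x=0.170000, p=-1.681891:
  k1 = f(0.170000, -1.681891) = 0.757844
  k2 = f(0.255000, -1.617474) = 0.818361
  k3 = f(0.255000, -1.612330) = 0.816561
  k4 = f(0.340000, -1.543075) = 0.873563
  p ← -1.681891 + (0.17/6)·(k1 + 2k2 + 2k3 + k4) = -1.543022
p(0.34) ≈ -1.5430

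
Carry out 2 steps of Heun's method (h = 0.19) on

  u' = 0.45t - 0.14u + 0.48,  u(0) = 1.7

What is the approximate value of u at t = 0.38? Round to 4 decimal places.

1.8216

Heun: k1 = f(t_n, u_n); k2 = f(t_n + h, u_n + h·k1); u_{n+1} = u_n + (h/2)·(k1 + k2).
t=0.000000, u=1.700000:
  k1 = f(0.000000, 1.700000) = 0.242000
  k2 = f(0.190000, 1.745980) = 0.321063
  u ← 1.700000 + (0.19/2)·(0.242000 + 0.321063) = 1.753491
t=0.190000, u=1.753491:
  k1 = f(0.190000, 1.753491) = 0.320011
  k2 = f(0.380000, 1.814293) = 0.396999
  u ← 1.753491 + (0.19/2)·(0.320011 + 0.396999) = 1.821607
u(0.38) ≈ 1.8216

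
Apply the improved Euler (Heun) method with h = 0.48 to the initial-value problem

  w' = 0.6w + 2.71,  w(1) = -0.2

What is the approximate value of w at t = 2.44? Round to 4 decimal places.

Heun: k1 = f(t_n, w_n); k2 = f(t_n + h, w_n + h·k1); w_{n+1} = w_n + (h/2)·(k1 + k2).
t=1.000000, w=-0.200000:
  k1 = f(1.000000, -0.200000) = 2.590000
  k2 = f(1.480000, 1.043200) = 3.335920
  w ← -0.200000 + (0.48/2)·(2.590000 + 3.335920) = 1.222221
t=1.480000, w=1.222221:
  k1 = f(1.480000, 1.222221) = 3.443332
  k2 = f(1.960000, 2.875020) = 4.435012
  w ← 1.222221 + (0.48/2)·(3.443332 + 4.435012) = 3.113024
t=1.960000, w=3.113024:
  k1 = f(1.960000, 3.113024) = 4.577814
  k2 = f(2.440000, 5.310374) = 5.896225
  w ← 3.113024 + (0.48/2)·(4.577814 + 5.896225) = 5.626793
w(2.44) ≈ 5.6268

5.6268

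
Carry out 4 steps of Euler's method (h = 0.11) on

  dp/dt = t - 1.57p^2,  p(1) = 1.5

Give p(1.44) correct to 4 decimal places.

0.9843

Euler: p_{n+1} = p_n + h·f(t_n, p_n).
t=1.000000, p=1.500000: f=-2.532500 → p ← 1.500000 + 0.11·(-2.532500) = 1.221425
t=1.110000, p=1.221425: f=-1.232250 → p ← 1.221425 + 0.11·(-1.232250) = 1.085877
t=1.220000, p=1.085877: f=-0.631234 → p ← 1.085877 + 0.11·(-0.631234) = 1.016442
t=1.330000, p=1.016442: f=-0.292052 → p ← 1.016442 + 0.11·(-0.292052) = 0.984316
p(1.44) ≈ 0.9843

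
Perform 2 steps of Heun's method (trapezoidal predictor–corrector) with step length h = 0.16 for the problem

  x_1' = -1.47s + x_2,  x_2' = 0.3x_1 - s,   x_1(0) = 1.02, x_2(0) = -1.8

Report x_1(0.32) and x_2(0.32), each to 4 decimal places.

Heun on (x_1,x_2): k1 = f(s_n, state_n); k2 = f(s_n + h, state_n + h·k1); state_{n+1} = state_n + (h/2)·(k1 + k2).
0.000000: (1.020000, -1.800000)
  k1 = (-1.800000, 0.306000)
  predictor → (0.732000, -1.751040)
  k2 = (-1.986240, 0.059600)
  → (0.717101, -1.770752)
0.160000: (0.717101, -1.770752)
  k1 = (-2.005952, 0.055130)
  predictor → (0.396148, -1.761931)
  k2 = (-2.232331, -0.201155)
  → (0.378038, -1.782434)
(x_1(0.32), x_2(0.32)) ≈ (0.3780, -1.7824)

0.3780, -1.7824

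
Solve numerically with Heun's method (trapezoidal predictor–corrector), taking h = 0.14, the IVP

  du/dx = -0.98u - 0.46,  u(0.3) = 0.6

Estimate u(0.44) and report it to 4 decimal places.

Heun: k1 = f(x_n, u_n); k2 = f(x_n + h, u_n + h·k1); u_{n+1} = u_n + (h/2)·(k1 + k2).
x=0.300000, u=0.600000:
  k1 = f(0.300000, 0.600000) = -1.048000
  k2 = f(0.440000, 0.453280) = -0.904214
  u ← 0.600000 + (0.14/2)·(-1.048000 + (-0.904214)) = 0.463345
u(0.44) ≈ 0.4633

0.4633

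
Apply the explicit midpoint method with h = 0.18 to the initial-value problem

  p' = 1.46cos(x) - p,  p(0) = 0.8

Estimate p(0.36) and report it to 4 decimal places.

Midpoint: k1 = f(x_n, p_n); k2 = f(x_n + h/2, p_n + (h/2)·k1); p_{n+1} = p_n + h·k2.
x=0.000000, p=0.800000:
  k1 = f(0.000000, 0.800000) = 0.660000
  k2 = f(0.090000, 0.859400) = 0.594691
  p ← 0.800000 + 0.18·0.594691 = 0.907044
x=0.180000, p=0.907044:
  k1 = f(0.180000, 0.907044) = 0.529367
  k2 = f(0.270000, 0.954687) = 0.452418
  p ← 0.907044 + 0.18·0.452418 = 0.988480
p(0.36) ≈ 0.9885

0.9885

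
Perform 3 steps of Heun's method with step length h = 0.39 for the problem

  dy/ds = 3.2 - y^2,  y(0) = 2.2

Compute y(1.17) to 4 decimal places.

1.8710

Heun: k1 = f(s_n, y_n); k2 = f(s_n + h, y_n + h·k1); y_{n+1} = y_n + (h/2)·(k1 + k2).
s=0.000000, y=2.200000:
  k1 = f(0.000000, 2.200000) = -1.640000
  k2 = f(0.390000, 1.560400) = 0.765152
  y ← 2.200000 + (0.39/2)·(-1.640000 + 0.765152) = 2.029405
s=0.390000, y=2.029405:
  k1 = f(0.390000, 2.029405) = -0.918483
  k2 = f(0.780000, 1.671196) = 0.407103
  y ← 2.029405 + (0.39/2)·(-0.918483 + 0.407103) = 1.929686
s=0.780000, y=1.929686:
  k1 = f(0.780000, 1.929686) = -0.523686
  k2 = f(1.170000, 1.725448) = 0.222830
  y ← 1.929686 + (0.39/2)·(-0.523686 + 0.222830) = 1.871018
y(1.17) ≈ 1.8710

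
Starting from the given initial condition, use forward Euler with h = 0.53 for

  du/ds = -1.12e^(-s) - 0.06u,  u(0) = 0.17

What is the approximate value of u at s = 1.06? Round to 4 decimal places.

Euler: u_{n+1} = u_n + h·f(s_n, u_n).
s=0.000000, u=0.170000: f=-1.130200 → u ← 0.170000 + 0.53·(-1.130200) = -0.429006
s=0.530000, u=-0.429006: f=-0.633497 → u ← -0.429006 + 0.53·(-0.633497) = -0.764760
u(1.06) ≈ -0.7648

-0.7648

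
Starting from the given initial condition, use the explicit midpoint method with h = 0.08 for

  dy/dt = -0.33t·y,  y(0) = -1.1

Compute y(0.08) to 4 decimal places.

-1.0988

Midpoint: k1 = f(t_n, y_n); k2 = f(t_n + h/2, y_n + (h/2)·k1); y_{n+1} = y_n + h·k2.
t=0.000000, y=-1.100000:
  k1 = f(0.000000, -1.100000) = 0.000000
  k2 = f(0.040000, -1.100000) = 0.014520
  y ← -1.100000 + 0.08·0.014520 = -1.098838
y(0.08) ≈ -1.0988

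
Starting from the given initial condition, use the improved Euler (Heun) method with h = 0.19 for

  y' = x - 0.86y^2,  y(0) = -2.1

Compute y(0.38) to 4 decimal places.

Heun: k1 = f(x_n, y_n); k2 = f(x_n + h, y_n + h·k1); y_{n+1} = y_n + (h/2)·(k1 + k2).
x=0.000000, y=-2.100000:
  k1 = f(0.000000, -2.100000) = -3.792600
  k2 = f(0.190000, -2.820594) = -6.651945
  y ← -2.100000 + (0.19/2)·(-3.792600 + (-6.651945)) = -3.092232
x=0.190000, y=-3.092232:
  k1 = f(0.190000, -3.092232) = -8.033232
  k2 = f(0.380000, -4.618546) = -17.964631
  y ← -3.092232 + (0.19/2)·(-8.033232 + (-17.964631)) = -5.562029
y(0.38) ≈ -5.5620

-5.5620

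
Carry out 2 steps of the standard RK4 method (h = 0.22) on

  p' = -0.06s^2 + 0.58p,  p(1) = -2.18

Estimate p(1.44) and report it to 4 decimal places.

RK4: k1 = f(s_n, p_n); k2 = f(s_n + h/2, p_n + (h/2)·k1); k3 = f(s_n + h/2, p_n + (h/2)·k2); k4 = f(s_n + h, p_n + h·k3); p_{n+1} = p_n + (h/6)·(k1 + 2k2 + 2k3 + k4).
s=1.000000, p=-2.180000:
  k1 = f(1.000000, -2.180000) = -1.324400
  k2 = f(1.110000, -2.325684) = -1.422823
  k3 = f(1.110000, -2.336510) = -1.429102
  k4 = f(1.220000, -2.494402) = -1.536057
  p ← -2.180000 + (0.22/6)·(k1 + 2k2 + 2k3 + k4) = -2.494025
s=1.220000, p=-2.494025:
  k1 = f(1.220000, -2.494025) = -1.535838
  k2 = f(1.330000, -2.662967) = -1.650655
  k3 = f(1.330000, -2.675597) = -1.657980
  k4 = f(1.440000, -2.858780) = -1.782509
  p ← -2.494025 + (0.22/6)·(k1 + 2k2 + 2k3 + k4) = -2.858331
p(1.44) ≈ -2.8583

-2.8583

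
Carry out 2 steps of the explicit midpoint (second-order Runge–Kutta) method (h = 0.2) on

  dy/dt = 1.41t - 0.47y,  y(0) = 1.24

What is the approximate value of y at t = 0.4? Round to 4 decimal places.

1.1354

Midpoint: k1 = f(t_n, y_n); k2 = f(t_n + h/2, y_n + (h/2)·k1); y_{n+1} = y_n + h·k2.
t=0.000000, y=1.240000:
  k1 = f(0.000000, 1.240000) = -0.582800
  k2 = f(0.100000, 1.181720) = -0.414408
  y ← 1.240000 + 0.2·(-0.414408) = 1.157118
t=0.200000, y=1.157118:
  k1 = f(0.200000, 1.157118) = -0.261846
  k2 = f(0.300000, 1.130934) = -0.108539
  y ← 1.157118 + 0.2·(-0.108539) = 1.135411
y(0.4) ≈ 1.1354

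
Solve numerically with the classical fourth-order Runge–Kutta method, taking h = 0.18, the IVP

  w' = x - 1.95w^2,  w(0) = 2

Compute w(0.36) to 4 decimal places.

0.8740

RK4: k1 = f(x_n, w_n); k2 = f(x_n + h/2, w_n + (h/2)·k1); k3 = f(x_n + h/2, w_n + (h/2)·k2); k4 = f(x_n + h, w_n + h·k3); w_{n+1} = w_n + (h/6)·(k1 + 2k2 + 2k3 + k4).
x=0.000000, w=2.000000:
  k1 = f(0.000000, 2.000000) = -7.800000
  k2 = f(0.090000, 1.298000) = -3.195368
  k3 = f(0.090000, 1.712417) = -5.628125
  k4 = f(0.180000, 0.986938) = -1.719389
  w ← 2.000000 + (0.18/6)·(k1 + 2k2 + 2k3 + k4) = 1.185009
x=0.180000, w=1.185009:
  k1 = f(0.180000, 1.185009) = -2.558279
  k2 = f(0.270000, 0.954764) = -1.507569
  k3 = f(0.270000, 1.049328) = -1.877122
  k4 = f(0.360000, 0.847127) = -1.039366
  w ← 1.185009 + (0.18/6)·(k1 + 2k2 + 2k3 + k4) = 0.873998
w(0.36) ≈ 0.8740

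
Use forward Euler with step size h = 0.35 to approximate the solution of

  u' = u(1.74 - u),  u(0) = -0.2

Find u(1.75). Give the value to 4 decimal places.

-4.8502

Euler: u_{n+1} = u_n + h·f(x_n, u_n).
x=0.000000, u=-0.200000: f=-0.388000 → u ← -0.200000 + 0.35·(-0.388000) = -0.335800
x=0.350000, u=-0.335800: f=-0.697054 → u ← -0.335800 + 0.35·(-0.697054) = -0.579769
x=0.700000, u=-0.579769: f=-1.344929 → u ← -0.579769 + 0.35·(-1.344929) = -1.050494
x=1.050000, u=-1.050494: f=-2.931398 → u ← -1.050494 + 0.35·(-2.931398) = -2.076483
x=1.400000, u=-2.076483: f=-7.924864 → u ← -2.076483 + 0.35·(-7.924864) = -4.850185
u(1.75) ≈ -4.8502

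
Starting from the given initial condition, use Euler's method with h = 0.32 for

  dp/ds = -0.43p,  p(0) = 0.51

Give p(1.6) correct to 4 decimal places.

Euler: p_{n+1} = p_n + h·f(s_n, p_n).
s=0.000000, p=0.510000: f=-0.219300 → p ← 0.510000 + 0.32·(-0.219300) = 0.439824
s=0.320000, p=0.439824: f=-0.189124 → p ← 0.439824 + 0.32·(-0.189124) = 0.379304
s=0.640000, p=0.379304: f=-0.163101 → p ← 0.379304 + 0.32·(-0.163101) = 0.327112
s=0.960000, p=0.327112: f=-0.140658 → p ← 0.327112 + 0.32·(-0.140658) = 0.282101
s=1.280000, p=0.282101: f=-0.121304 → p ← 0.282101 + 0.32·(-0.121304) = 0.243284
p(1.6) ≈ 0.2433

0.2433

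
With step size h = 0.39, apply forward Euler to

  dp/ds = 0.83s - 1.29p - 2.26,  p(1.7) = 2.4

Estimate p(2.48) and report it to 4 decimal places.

0.2232

Euler: p_{n+1} = p_n + h·f(s_n, p_n).
s=1.700000, p=2.400000: f=-3.945000 → p ← 2.400000 + 0.39·(-3.945000) = 0.861450
s=2.090000, p=0.861450: f=-1.636570 → p ← 0.861450 + 0.39·(-1.636570) = 0.223188
p(2.48) ≈ 0.2232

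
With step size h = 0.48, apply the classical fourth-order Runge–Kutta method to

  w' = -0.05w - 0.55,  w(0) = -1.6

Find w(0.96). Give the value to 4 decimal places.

-2.0405

RK4: k1 = f(t_n, w_n); k2 = f(t_n + h/2, w_n + (h/2)·k1); k3 = f(t_n + h/2, w_n + (h/2)·k2); k4 = f(t_n + h, w_n + h·k3); w_{n+1} = w_n + (h/6)·(k1 + 2k2 + 2k3 + k4).
t=0.000000, w=-1.600000:
  k1 = f(0.000000, -1.600000) = -0.470000
  k2 = f(0.240000, -1.712800) = -0.464360
  k3 = f(0.240000, -1.711446) = -0.464428
  k4 = f(0.480000, -1.822925) = -0.458854
  w ← -1.600000 + (0.48/6)·(k1 + 2k2 + 2k3 + k4) = -1.822914
t=0.480000, w=-1.822914:
  k1 = f(0.480000, -1.822914) = -0.458854
  k2 = f(0.720000, -1.933039) = -0.453348
  k3 = f(0.720000, -1.931718) = -0.453414
  k4 = f(0.960000, -2.040553) = -0.447972
  w ← -1.822914 + (0.48/6)·(k1 + 2k2 + 2k3 + k4) = -2.040542
w(0.96) ≈ -2.0405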